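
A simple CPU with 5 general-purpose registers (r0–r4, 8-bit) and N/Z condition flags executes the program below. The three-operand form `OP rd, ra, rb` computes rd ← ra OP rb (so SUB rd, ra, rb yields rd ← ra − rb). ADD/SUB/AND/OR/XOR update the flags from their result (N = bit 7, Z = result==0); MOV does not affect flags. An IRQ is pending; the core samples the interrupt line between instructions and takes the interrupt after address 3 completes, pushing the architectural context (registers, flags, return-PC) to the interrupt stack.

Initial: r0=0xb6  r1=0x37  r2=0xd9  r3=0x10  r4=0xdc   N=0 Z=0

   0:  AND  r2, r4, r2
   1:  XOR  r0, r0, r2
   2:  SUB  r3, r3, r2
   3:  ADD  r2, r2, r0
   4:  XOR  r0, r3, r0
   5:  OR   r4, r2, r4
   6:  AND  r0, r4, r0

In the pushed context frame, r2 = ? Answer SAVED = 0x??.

after  0: r0=0xb6 r1=0x37 r2=0xd8 r3=0x10 r4=0xdc  N=1 Z=0
after  1: r0=0x6e r1=0x37 r2=0xd8 r3=0x10 r4=0xdc  N=0 Z=0
after  2: r0=0x6e r1=0x37 r2=0xd8 r3=0x38 r4=0xdc  N=0 Z=0
after  3: r0=0x6e r1=0x37 r2=0x46 r3=0x38 r4=0xdc  N=0 Z=0
-- IRQ taken; context saved, return-PC = 4 --

SAVED = 0x46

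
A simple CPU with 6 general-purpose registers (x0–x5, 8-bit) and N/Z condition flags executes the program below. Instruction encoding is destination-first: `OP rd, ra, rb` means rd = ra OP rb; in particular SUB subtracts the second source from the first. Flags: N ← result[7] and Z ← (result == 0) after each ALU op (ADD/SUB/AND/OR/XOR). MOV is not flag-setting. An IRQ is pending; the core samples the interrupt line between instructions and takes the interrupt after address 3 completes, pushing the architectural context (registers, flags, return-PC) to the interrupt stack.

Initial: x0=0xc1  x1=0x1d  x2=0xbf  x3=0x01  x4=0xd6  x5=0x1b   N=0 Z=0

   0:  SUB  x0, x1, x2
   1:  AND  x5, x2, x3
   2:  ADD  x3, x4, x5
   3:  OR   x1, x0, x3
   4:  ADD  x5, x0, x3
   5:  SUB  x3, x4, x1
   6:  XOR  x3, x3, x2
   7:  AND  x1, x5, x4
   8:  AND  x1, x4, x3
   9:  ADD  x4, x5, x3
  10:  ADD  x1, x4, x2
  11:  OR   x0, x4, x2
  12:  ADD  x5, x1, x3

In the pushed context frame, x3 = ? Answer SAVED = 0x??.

after  0: x0=0x5e x1=0x1d x2=0xbf x3=0x01 x4=0xd6 x5=0x1b  N=0 Z=0
after  1: x0=0x5e x1=0x1d x2=0xbf x3=0x01 x4=0xd6 x5=0x01  N=0 Z=0
after  2: x0=0x5e x1=0x1d x2=0xbf x3=0xd7 x4=0xd6 x5=0x01  N=1 Z=0
after  3: x0=0x5e x1=0xdf x2=0xbf x3=0xd7 x4=0xd6 x5=0x01  N=1 Z=0
-- IRQ taken; context saved, return-PC = 4 --

SAVED = 0xd7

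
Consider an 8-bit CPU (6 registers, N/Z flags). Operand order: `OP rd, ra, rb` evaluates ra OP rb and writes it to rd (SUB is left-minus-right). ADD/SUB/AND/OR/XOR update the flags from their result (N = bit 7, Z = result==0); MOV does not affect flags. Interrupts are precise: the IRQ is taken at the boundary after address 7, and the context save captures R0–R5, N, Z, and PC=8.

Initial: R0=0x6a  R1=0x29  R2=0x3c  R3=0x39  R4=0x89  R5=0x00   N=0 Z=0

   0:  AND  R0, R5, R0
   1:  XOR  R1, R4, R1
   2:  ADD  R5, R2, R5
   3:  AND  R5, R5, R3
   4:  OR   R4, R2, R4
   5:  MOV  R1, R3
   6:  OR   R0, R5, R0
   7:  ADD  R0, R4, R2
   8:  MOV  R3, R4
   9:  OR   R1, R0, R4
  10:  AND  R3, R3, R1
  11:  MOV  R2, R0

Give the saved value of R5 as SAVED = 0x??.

SAVED = 0x38

after  0: R0=0x00 R1=0x29 R2=0x3c R3=0x39 R4=0x89 R5=0x00  N=0 Z=1
after  1: R0=0x00 R1=0xa0 R2=0x3c R3=0x39 R4=0x89 R5=0x00  N=1 Z=0
after  2: R0=0x00 R1=0xa0 R2=0x3c R3=0x39 R4=0x89 R5=0x3c  N=0 Z=0
after  3: R0=0x00 R1=0xa0 R2=0x3c R3=0x39 R4=0x89 R5=0x38  N=0 Z=0
after  4: R0=0x00 R1=0xa0 R2=0x3c R3=0x39 R4=0xbd R5=0x38  N=1 Z=0
after  5: R0=0x00 R1=0x39 R2=0x3c R3=0x39 R4=0xbd R5=0x38  N=1 Z=0
after  6: R0=0x38 R1=0x39 R2=0x3c R3=0x39 R4=0xbd R5=0x38  N=0 Z=0
after  7: R0=0xf9 R1=0x39 R2=0x3c R3=0x39 R4=0xbd R5=0x38  N=1 Z=0
-- IRQ taken; context saved, return-PC = 8 --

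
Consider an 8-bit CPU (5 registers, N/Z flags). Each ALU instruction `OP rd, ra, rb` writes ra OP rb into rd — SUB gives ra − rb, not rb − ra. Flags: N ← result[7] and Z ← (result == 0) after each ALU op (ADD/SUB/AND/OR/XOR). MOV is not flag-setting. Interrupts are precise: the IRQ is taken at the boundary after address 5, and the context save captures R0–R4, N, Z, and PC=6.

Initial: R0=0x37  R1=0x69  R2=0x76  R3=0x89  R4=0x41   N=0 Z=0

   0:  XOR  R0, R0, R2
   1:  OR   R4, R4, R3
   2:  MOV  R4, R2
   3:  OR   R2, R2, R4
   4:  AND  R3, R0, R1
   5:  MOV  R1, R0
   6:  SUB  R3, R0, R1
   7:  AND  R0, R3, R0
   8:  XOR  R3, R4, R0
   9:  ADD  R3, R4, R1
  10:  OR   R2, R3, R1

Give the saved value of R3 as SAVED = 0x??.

SAVED = 0x41

after  0: R0=0x41 R1=0x69 R2=0x76 R3=0x89 R4=0x41  N=0 Z=0
after  1: R0=0x41 R1=0x69 R2=0x76 R3=0x89 R4=0xc9  N=1 Z=0
after  2: R0=0x41 R1=0x69 R2=0x76 R3=0x89 R4=0x76  N=1 Z=0
after  3: R0=0x41 R1=0x69 R2=0x76 R3=0x89 R4=0x76  N=0 Z=0
after  4: R0=0x41 R1=0x69 R2=0x76 R3=0x41 R4=0x76  N=0 Z=0
after  5: R0=0x41 R1=0x41 R2=0x76 R3=0x41 R4=0x76  N=0 Z=0
-- IRQ taken; context saved, return-PC = 6 --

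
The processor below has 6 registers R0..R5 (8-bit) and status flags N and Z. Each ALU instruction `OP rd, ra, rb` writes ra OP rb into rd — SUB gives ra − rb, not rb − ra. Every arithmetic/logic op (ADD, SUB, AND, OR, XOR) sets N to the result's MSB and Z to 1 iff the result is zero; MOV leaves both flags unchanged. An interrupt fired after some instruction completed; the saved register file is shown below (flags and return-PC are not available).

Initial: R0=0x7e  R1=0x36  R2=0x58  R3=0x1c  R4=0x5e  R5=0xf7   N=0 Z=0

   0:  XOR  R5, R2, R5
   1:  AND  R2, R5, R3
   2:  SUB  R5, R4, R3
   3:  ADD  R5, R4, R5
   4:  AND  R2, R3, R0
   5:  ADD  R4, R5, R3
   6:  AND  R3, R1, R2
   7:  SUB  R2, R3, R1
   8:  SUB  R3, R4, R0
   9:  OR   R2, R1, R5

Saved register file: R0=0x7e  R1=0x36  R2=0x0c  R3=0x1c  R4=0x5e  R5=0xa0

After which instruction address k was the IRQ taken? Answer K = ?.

after  0: R0=0x7e R1=0x36 R2=0x58 R3=0x1c R4=0x5e R5=0xaf  N=1 Z=0
after  1: R0=0x7e R1=0x36 R2=0x0c R3=0x1c R4=0x5e R5=0xaf  N=0 Z=0
after  2: R0=0x7e R1=0x36 R2=0x0c R3=0x1c R4=0x5e R5=0x42  N=0 Z=0
after  3: R0=0x7e R1=0x36 R2=0x0c R3=0x1c R4=0x5e R5=0xa0  N=1 Z=0
-- IRQ taken; context saved, return-PC = 4 --

K = 3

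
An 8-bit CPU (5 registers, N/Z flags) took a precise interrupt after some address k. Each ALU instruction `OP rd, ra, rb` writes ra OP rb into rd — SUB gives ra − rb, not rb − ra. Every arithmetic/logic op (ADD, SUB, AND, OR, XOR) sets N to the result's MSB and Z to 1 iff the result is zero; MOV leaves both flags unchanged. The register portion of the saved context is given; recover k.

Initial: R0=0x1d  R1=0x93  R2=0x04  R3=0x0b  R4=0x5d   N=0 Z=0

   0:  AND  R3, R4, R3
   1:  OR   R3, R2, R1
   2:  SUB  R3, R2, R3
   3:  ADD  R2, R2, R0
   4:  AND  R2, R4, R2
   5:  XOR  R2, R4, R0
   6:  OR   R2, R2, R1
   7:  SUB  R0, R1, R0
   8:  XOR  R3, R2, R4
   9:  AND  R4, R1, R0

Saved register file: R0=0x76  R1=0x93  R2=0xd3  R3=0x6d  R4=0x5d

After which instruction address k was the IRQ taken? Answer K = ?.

after  0: R0=0x1d R1=0x93 R2=0x04 R3=0x09 R4=0x5d  N=0 Z=0
after  1: R0=0x1d R1=0x93 R2=0x04 R3=0x97 R4=0x5d  N=1 Z=0
after  2: R0=0x1d R1=0x93 R2=0x04 R3=0x6d R4=0x5d  N=0 Z=0
after  3: R0=0x1d R1=0x93 R2=0x21 R3=0x6d R4=0x5d  N=0 Z=0
after  4: R0=0x1d R1=0x93 R2=0x01 R3=0x6d R4=0x5d  N=0 Z=0
after  5: R0=0x1d R1=0x93 R2=0x40 R3=0x6d R4=0x5d  N=0 Z=0
after  6: R0=0x1d R1=0x93 R2=0xd3 R3=0x6d R4=0x5d  N=1 Z=0
after  7: R0=0x76 R1=0x93 R2=0xd3 R3=0x6d R4=0x5d  N=0 Z=0
-- IRQ taken; context saved, return-PC = 8 --

K = 7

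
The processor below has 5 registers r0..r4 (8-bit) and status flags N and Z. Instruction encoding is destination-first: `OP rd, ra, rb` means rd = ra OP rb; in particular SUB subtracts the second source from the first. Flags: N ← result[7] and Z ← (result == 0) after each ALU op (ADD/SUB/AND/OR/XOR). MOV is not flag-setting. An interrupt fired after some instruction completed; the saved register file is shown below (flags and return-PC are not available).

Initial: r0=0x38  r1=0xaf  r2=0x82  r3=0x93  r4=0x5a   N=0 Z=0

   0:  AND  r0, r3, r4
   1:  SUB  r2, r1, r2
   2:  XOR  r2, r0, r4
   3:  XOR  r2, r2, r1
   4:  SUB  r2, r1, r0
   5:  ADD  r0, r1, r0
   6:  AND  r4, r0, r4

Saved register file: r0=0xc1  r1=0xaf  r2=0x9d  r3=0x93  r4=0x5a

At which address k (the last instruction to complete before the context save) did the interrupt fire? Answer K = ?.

after  0: r0=0x12 r1=0xaf r2=0x82 r3=0x93 r4=0x5a  N=0 Z=0
after  1: r0=0x12 r1=0xaf r2=0x2d r3=0x93 r4=0x5a  N=0 Z=0
after  2: r0=0x12 r1=0xaf r2=0x48 r3=0x93 r4=0x5a  N=0 Z=0
after  3: r0=0x12 r1=0xaf r2=0xe7 r3=0x93 r4=0x5a  N=1 Z=0
after  4: r0=0x12 r1=0xaf r2=0x9d r3=0x93 r4=0x5a  N=1 Z=0
after  5: r0=0xc1 r1=0xaf r2=0x9d r3=0x93 r4=0x5a  N=1 Z=0
-- IRQ taken; context saved, return-PC = 6 --

K = 5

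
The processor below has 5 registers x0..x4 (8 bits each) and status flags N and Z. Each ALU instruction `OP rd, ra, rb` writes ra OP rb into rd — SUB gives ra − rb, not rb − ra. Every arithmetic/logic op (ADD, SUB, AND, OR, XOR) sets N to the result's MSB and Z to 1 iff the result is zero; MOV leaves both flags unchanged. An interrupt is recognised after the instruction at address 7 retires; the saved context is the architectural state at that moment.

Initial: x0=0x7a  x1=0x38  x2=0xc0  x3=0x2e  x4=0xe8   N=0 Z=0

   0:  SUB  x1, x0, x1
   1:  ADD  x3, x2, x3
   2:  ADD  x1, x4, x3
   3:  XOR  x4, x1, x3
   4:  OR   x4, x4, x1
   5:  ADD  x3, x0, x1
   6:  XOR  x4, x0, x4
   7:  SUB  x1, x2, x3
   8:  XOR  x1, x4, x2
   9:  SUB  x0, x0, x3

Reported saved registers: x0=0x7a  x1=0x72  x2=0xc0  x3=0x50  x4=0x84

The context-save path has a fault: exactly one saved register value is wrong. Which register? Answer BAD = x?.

BAD = x1

after  0: x0=0x7a x1=0x42 x2=0xc0 x3=0x2e x4=0xe8  N=0 Z=0
after  1: x0=0x7a x1=0x42 x2=0xc0 x3=0xee x4=0xe8  N=1 Z=0
after  2: x0=0x7a x1=0xd6 x2=0xc0 x3=0xee x4=0xe8  N=1 Z=0
after  3: x0=0x7a x1=0xd6 x2=0xc0 x3=0xee x4=0x38  N=0 Z=0
after  4: x0=0x7a x1=0xd6 x2=0xc0 x3=0xee x4=0xfe  N=1 Z=0
after  5: x0=0x7a x1=0xd6 x2=0xc0 x3=0x50 x4=0xfe  N=0 Z=0
after  6: x0=0x7a x1=0xd6 x2=0xc0 x3=0x50 x4=0x84  N=1 Z=0
after  7: x0=0x7a x1=0x70 x2=0xc0 x3=0x50 x4=0x84  N=0 Z=0
-- IRQ taken; context saved, return-PC = 8 --
mismatch: x1: reported 0x72 vs actual 0x70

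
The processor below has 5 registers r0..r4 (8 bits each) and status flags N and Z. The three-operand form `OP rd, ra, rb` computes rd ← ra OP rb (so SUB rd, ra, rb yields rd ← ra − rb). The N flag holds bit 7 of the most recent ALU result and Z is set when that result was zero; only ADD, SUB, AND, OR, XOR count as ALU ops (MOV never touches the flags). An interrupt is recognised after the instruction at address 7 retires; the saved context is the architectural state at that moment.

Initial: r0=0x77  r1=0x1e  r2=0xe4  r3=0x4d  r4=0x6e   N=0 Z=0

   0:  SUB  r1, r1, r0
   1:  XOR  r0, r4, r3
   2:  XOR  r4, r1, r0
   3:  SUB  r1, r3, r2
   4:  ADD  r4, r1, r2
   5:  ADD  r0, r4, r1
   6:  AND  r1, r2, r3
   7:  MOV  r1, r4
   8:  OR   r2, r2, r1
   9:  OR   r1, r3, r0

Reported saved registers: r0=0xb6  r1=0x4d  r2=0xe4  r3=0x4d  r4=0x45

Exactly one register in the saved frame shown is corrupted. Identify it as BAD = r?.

BAD = r4

after  0: r0=0x77 r1=0xa7 r2=0xe4 r3=0x4d r4=0x6e  N=1 Z=0
after  1: r0=0x23 r1=0xa7 r2=0xe4 r3=0x4d r4=0x6e  N=0 Z=0
after  2: r0=0x23 r1=0xa7 r2=0xe4 r3=0x4d r4=0x84  N=1 Z=0
after  3: r0=0x23 r1=0x69 r2=0xe4 r3=0x4d r4=0x84  N=0 Z=0
after  4: r0=0x23 r1=0x69 r2=0xe4 r3=0x4d r4=0x4d  N=0 Z=0
after  5: r0=0xb6 r1=0x69 r2=0xe4 r3=0x4d r4=0x4d  N=1 Z=0
after  6: r0=0xb6 r1=0x44 r2=0xe4 r3=0x4d r4=0x4d  N=0 Z=0
after  7: r0=0xb6 r1=0x4d r2=0xe4 r3=0x4d r4=0x4d  N=0 Z=0
-- IRQ taken; context saved, return-PC = 8 --
mismatch: r4: reported 0x45 vs actual 0x4d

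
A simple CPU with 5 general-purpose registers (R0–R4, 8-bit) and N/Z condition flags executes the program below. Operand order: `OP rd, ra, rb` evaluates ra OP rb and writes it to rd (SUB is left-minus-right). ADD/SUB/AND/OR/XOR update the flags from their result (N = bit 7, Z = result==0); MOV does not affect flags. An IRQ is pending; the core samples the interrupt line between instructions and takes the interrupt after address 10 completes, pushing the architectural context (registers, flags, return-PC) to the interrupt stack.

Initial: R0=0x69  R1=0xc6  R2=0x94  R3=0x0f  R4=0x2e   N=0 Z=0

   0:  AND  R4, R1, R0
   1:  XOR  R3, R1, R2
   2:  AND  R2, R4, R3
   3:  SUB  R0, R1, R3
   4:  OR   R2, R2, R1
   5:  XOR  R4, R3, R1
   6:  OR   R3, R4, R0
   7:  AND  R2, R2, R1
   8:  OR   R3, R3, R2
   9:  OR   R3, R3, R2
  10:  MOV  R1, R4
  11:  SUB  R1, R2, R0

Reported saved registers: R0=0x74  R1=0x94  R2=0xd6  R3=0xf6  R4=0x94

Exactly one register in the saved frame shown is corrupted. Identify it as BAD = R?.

after  0: R0=0x69 R1=0xc6 R2=0x94 R3=0x0f R4=0x40  N=0 Z=0
after  1: R0=0x69 R1=0xc6 R2=0x94 R3=0x52 R4=0x40  N=0 Z=0
after  2: R0=0x69 R1=0xc6 R2=0x40 R3=0x52 R4=0x40  N=0 Z=0
after  3: R0=0x74 R1=0xc6 R2=0x40 R3=0x52 R4=0x40  N=0 Z=0
after  4: R0=0x74 R1=0xc6 R2=0xc6 R3=0x52 R4=0x40  N=1 Z=0
after  5: R0=0x74 R1=0xc6 R2=0xc6 R3=0x52 R4=0x94  N=1 Z=0
after  6: R0=0x74 R1=0xc6 R2=0xc6 R3=0xf4 R4=0x94  N=1 Z=0
after  7: R0=0x74 R1=0xc6 R2=0xc6 R3=0xf4 R4=0x94  N=1 Z=0
after  8: R0=0x74 R1=0xc6 R2=0xc6 R3=0xf6 R4=0x94  N=1 Z=0
after  9: R0=0x74 R1=0xc6 R2=0xc6 R3=0xf6 R4=0x94  N=1 Z=0
after 10: R0=0x74 R1=0x94 R2=0xc6 R3=0xf6 R4=0x94  N=1 Z=0
-- IRQ taken; context saved, return-PC = 11 --
mismatch: R2: reported 0xd6 vs actual 0xc6

BAD = R2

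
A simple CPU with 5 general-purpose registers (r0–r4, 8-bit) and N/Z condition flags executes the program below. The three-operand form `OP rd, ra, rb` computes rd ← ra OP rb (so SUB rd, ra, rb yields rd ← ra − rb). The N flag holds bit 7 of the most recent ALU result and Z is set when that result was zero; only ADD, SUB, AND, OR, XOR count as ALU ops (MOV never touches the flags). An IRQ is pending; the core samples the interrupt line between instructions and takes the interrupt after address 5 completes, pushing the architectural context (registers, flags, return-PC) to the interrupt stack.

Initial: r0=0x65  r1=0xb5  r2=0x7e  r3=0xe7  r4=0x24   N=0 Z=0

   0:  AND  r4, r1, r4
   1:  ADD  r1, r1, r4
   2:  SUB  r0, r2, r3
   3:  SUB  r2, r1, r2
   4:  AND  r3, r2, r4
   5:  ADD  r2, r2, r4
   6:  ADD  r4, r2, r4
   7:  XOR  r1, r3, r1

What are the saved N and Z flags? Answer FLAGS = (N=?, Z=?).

after  0: r0=0x65 r1=0xb5 r2=0x7e r3=0xe7 r4=0x24  N=0 Z=0
after  1: r0=0x65 r1=0xd9 r2=0x7e r3=0xe7 r4=0x24  N=1 Z=0
after  2: r0=0x97 r1=0xd9 r2=0x7e r3=0xe7 r4=0x24  N=1 Z=0
after  3: r0=0x97 r1=0xd9 r2=0x5b r3=0xe7 r4=0x24  N=0 Z=0
after  4: r0=0x97 r1=0xd9 r2=0x5b r3=0x00 r4=0x24  N=0 Z=1
after  5: r0=0x97 r1=0xd9 r2=0x7f r3=0x00 r4=0x24  N=0 Z=0
-- IRQ taken; context saved, return-PC = 6 --

FLAGS = (N=0, Z=0)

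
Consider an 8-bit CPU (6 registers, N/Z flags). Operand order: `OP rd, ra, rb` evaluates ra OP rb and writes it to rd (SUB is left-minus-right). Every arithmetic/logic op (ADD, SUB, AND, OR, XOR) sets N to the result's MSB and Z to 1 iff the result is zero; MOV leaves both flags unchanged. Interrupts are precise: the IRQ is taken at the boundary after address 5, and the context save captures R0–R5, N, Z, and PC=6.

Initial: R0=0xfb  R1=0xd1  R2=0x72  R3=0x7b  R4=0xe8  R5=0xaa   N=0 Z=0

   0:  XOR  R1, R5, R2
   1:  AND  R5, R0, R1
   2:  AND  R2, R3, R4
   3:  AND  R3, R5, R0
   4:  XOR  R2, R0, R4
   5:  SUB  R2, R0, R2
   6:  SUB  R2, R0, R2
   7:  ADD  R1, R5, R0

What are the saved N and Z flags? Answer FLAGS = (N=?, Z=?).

FLAGS = (N=1, Z=0)

after  0: R0=0xfb R1=0xd8 R2=0x72 R3=0x7b R4=0xe8 R5=0xaa  N=1 Z=0
after  1: R0=0xfb R1=0xd8 R2=0x72 R3=0x7b R4=0xe8 R5=0xd8  N=1 Z=0
after  2: R0=0xfb R1=0xd8 R2=0x68 R3=0x7b R4=0xe8 R5=0xd8  N=0 Z=0
after  3: R0=0xfb R1=0xd8 R2=0x68 R3=0xd8 R4=0xe8 R5=0xd8  N=1 Z=0
after  4: R0=0xfb R1=0xd8 R2=0x13 R3=0xd8 R4=0xe8 R5=0xd8  N=0 Z=0
after  5: R0=0xfb R1=0xd8 R2=0xe8 R3=0xd8 R4=0xe8 R5=0xd8  N=1 Z=0
-- IRQ taken; context saved, return-PC = 6 --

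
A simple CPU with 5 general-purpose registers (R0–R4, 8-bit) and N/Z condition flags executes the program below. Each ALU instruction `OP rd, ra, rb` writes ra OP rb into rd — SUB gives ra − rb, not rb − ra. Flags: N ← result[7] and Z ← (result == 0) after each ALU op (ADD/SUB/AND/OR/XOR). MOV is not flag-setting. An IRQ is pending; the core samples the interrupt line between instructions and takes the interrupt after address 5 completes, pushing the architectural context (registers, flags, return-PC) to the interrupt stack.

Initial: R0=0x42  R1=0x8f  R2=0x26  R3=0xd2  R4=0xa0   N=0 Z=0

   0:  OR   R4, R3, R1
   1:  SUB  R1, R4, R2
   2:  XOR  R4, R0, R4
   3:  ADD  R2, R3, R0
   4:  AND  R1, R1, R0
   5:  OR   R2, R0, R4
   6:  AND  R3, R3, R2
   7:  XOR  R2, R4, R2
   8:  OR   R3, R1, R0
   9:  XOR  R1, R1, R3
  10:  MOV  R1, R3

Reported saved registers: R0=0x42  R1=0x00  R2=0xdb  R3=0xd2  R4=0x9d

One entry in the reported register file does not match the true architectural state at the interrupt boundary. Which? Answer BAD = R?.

after  0: R0=0x42 R1=0x8f R2=0x26 R3=0xd2 R4=0xdf  N=1 Z=0
after  1: R0=0x42 R1=0xb9 R2=0x26 R3=0xd2 R4=0xdf  N=1 Z=0
after  2: R0=0x42 R1=0xb9 R2=0x26 R3=0xd2 R4=0x9d  N=1 Z=0
after  3: R0=0x42 R1=0xb9 R2=0x14 R3=0xd2 R4=0x9d  N=0 Z=0
after  4: R0=0x42 R1=0x00 R2=0x14 R3=0xd2 R4=0x9d  N=0 Z=1
after  5: R0=0x42 R1=0x00 R2=0xdf R3=0xd2 R4=0x9d  N=1 Z=0
-- IRQ taken; context saved, return-PC = 6 --
mismatch: R2: reported 0xdb vs actual 0xdf

BAD = R2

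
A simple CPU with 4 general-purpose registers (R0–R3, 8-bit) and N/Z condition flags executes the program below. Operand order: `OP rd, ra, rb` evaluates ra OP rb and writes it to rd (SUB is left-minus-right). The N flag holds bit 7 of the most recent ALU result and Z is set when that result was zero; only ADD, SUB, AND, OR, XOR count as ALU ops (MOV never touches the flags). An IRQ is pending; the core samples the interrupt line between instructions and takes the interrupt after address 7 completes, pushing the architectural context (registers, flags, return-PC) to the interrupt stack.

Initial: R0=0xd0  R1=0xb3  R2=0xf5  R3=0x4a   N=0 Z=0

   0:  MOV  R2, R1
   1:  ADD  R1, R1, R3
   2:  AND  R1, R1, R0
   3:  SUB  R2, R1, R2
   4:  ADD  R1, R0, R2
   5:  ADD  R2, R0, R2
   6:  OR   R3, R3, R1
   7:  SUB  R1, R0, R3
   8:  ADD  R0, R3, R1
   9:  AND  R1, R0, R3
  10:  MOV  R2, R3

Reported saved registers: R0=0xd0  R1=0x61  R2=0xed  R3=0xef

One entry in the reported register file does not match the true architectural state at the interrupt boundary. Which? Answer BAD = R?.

BAD = R1

after  0: R0=0xd0 R1=0xb3 R2=0xb3 R3=0x4a  N=0 Z=0
after  1: R0=0xd0 R1=0xfd R2=0xb3 R3=0x4a  N=1 Z=0
after  2: R0=0xd0 R1=0xd0 R2=0xb3 R3=0x4a  N=1 Z=0
after  3: R0=0xd0 R1=0xd0 R2=0x1d R3=0x4a  N=0 Z=0
after  4: R0=0xd0 R1=0xed R2=0x1d R3=0x4a  N=1 Z=0
after  5: R0=0xd0 R1=0xed R2=0xed R3=0x4a  N=1 Z=0
after  6: R0=0xd0 R1=0xed R2=0xed R3=0xef  N=1 Z=0
after  7: R0=0xd0 R1=0xe1 R2=0xed R3=0xef  N=1 Z=0
-- IRQ taken; context saved, return-PC = 8 --
mismatch: R1: reported 0x61 vs actual 0xe1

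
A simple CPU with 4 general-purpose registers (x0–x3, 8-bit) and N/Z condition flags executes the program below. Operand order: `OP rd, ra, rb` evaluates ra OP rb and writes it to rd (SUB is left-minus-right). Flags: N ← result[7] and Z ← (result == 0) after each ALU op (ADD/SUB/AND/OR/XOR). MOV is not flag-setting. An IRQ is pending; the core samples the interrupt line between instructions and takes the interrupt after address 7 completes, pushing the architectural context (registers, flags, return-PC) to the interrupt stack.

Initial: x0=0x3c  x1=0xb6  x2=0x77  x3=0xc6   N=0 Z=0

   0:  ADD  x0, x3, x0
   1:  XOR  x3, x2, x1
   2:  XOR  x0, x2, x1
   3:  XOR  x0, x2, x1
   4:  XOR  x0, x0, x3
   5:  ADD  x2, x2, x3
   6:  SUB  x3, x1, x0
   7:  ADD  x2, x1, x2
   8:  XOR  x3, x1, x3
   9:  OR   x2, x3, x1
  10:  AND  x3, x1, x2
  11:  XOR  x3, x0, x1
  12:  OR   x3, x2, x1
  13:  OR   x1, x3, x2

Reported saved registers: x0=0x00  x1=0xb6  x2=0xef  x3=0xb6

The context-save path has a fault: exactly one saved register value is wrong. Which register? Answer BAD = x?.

BAD = x2

after  0: x0=0x02 x1=0xb6 x2=0x77 x3=0xc6  N=0 Z=0
after  1: x0=0x02 x1=0xb6 x2=0x77 x3=0xc1  N=1 Z=0
after  2: x0=0xc1 x1=0xb6 x2=0x77 x3=0xc1  N=1 Z=0
after  3: x0=0xc1 x1=0xb6 x2=0x77 x3=0xc1  N=1 Z=0
after  4: x0=0x00 x1=0xb6 x2=0x77 x3=0xc1  N=0 Z=1
after  5: x0=0x00 x1=0xb6 x2=0x38 x3=0xc1  N=0 Z=0
after  6: x0=0x00 x1=0xb6 x2=0x38 x3=0xb6  N=1 Z=0
after  7: x0=0x00 x1=0xb6 x2=0xee x3=0xb6  N=1 Z=0
-- IRQ taken; context saved, return-PC = 8 --
mismatch: x2: reported 0xef vs actual 0xee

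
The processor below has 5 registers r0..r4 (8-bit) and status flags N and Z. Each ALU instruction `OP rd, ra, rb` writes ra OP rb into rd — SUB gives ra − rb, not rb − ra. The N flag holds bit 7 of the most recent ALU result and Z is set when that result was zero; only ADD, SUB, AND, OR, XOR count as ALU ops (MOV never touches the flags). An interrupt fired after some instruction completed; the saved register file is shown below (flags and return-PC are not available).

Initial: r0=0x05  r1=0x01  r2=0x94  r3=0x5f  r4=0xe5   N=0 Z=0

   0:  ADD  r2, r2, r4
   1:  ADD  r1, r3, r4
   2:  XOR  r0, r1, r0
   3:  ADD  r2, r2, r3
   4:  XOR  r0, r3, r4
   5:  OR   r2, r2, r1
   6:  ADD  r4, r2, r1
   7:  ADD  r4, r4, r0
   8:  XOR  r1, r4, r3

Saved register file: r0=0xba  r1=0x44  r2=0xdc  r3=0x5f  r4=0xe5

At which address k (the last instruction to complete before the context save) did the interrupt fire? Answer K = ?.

K = 5

after  0: r0=0x05 r1=0x01 r2=0x79 r3=0x5f r4=0xe5  N=0 Z=0
after  1: r0=0x05 r1=0x44 r2=0x79 r3=0x5f r4=0xe5  N=0 Z=0
after  2: r0=0x41 r1=0x44 r2=0x79 r3=0x5f r4=0xe5  N=0 Z=0
after  3: r0=0x41 r1=0x44 r2=0xd8 r3=0x5f r4=0xe5  N=1 Z=0
after  4: r0=0xba r1=0x44 r2=0xd8 r3=0x5f r4=0xe5  N=1 Z=0
after  5: r0=0xba r1=0x44 r2=0xdc r3=0x5f r4=0xe5  N=1 Z=0
-- IRQ taken; context saved, return-PC = 6 --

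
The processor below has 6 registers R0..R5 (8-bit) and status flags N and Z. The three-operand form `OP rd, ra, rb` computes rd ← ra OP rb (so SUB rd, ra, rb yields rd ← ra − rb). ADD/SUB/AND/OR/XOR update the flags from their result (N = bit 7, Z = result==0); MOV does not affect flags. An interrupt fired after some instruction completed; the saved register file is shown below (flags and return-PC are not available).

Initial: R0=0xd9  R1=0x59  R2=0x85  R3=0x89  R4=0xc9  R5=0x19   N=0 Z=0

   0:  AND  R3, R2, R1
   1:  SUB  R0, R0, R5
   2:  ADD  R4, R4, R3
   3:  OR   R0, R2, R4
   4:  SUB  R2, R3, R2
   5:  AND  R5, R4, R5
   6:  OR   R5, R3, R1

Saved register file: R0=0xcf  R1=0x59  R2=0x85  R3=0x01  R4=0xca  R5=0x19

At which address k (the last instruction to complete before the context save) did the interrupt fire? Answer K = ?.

K = 3

after  0: R0=0xd9 R1=0x59 R2=0x85 R3=0x01 R4=0xc9 R5=0x19  N=0 Z=0
after  1: R0=0xc0 R1=0x59 R2=0x85 R3=0x01 R4=0xc9 R5=0x19  N=1 Z=0
after  2: R0=0xc0 R1=0x59 R2=0x85 R3=0x01 R4=0xca R5=0x19  N=1 Z=0
after  3: R0=0xcf R1=0x59 R2=0x85 R3=0x01 R4=0xca R5=0x19  N=1 Z=0
-- IRQ taken; context saved, return-PC = 4 --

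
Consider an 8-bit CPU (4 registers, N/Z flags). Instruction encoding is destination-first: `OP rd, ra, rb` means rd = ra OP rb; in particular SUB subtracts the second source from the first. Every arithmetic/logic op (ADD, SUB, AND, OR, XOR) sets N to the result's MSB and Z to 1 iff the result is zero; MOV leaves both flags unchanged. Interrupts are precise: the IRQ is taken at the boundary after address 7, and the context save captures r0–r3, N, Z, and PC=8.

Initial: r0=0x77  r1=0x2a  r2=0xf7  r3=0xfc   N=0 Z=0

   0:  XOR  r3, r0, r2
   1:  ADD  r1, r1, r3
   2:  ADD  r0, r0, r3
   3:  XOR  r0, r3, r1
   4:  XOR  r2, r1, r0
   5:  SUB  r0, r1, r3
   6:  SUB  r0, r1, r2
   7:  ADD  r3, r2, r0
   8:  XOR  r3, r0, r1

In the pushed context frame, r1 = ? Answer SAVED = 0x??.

SAVED = 0xaa

after  0: r0=0x77 r1=0x2a r2=0xf7 r3=0x80  N=1 Z=0
after  1: r0=0x77 r1=0xaa r2=0xf7 r3=0x80  N=1 Z=0
after  2: r0=0xf7 r1=0xaa r2=0xf7 r3=0x80  N=1 Z=0
after  3: r0=0x2a r1=0xaa r2=0xf7 r3=0x80  N=0 Z=0
after  4: r0=0x2a r1=0xaa r2=0x80 r3=0x80  N=1 Z=0
after  5: r0=0x2a r1=0xaa r2=0x80 r3=0x80  N=0 Z=0
after  6: r0=0x2a r1=0xaa r2=0x80 r3=0x80  N=0 Z=0
after  7: r0=0x2a r1=0xaa r2=0x80 r3=0xaa  N=1 Z=0
-- IRQ taken; context saved, return-PC = 8 --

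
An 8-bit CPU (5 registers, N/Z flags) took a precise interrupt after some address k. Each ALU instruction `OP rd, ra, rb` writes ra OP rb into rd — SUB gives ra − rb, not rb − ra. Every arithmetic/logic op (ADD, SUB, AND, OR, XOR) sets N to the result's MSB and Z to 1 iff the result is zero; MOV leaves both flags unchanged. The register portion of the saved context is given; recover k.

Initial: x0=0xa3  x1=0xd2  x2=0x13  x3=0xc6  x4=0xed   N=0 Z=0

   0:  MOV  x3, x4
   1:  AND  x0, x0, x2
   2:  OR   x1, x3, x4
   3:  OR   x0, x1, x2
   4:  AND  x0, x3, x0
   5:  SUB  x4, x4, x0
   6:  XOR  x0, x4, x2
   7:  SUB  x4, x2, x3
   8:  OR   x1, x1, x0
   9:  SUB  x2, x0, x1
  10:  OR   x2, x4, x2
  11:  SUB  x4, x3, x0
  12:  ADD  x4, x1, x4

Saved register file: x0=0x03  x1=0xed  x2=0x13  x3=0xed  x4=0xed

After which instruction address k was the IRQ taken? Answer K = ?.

after  0: x0=0xa3 x1=0xd2 x2=0x13 x3=0xed x4=0xed  N=0 Z=0
after  1: x0=0x03 x1=0xd2 x2=0x13 x3=0xed x4=0xed  N=0 Z=0
after  2: x0=0x03 x1=0xed x2=0x13 x3=0xed x4=0xed  N=1 Z=0
-- IRQ taken; context saved, return-PC = 3 --

K = 2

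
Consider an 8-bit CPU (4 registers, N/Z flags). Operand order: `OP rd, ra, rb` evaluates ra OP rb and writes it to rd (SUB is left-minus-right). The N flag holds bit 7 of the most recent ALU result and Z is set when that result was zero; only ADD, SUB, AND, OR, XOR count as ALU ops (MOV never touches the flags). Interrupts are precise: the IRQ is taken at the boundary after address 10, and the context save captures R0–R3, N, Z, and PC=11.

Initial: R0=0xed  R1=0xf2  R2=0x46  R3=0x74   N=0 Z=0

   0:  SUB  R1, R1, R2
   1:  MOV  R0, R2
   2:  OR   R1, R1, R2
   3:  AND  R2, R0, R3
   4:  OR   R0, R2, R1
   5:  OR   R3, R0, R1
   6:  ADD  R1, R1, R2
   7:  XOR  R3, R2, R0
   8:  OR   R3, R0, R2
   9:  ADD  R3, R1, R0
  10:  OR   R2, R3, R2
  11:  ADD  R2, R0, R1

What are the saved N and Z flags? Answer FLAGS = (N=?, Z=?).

after  0: R0=0xed R1=0xac R2=0x46 R3=0x74  N=1 Z=0
after  1: R0=0x46 R1=0xac R2=0x46 R3=0x74  N=1 Z=0
after  2: R0=0x46 R1=0xee R2=0x46 R3=0x74  N=1 Z=0
after  3: R0=0x46 R1=0xee R2=0x44 R3=0x74  N=0 Z=0
after  4: R0=0xee R1=0xee R2=0x44 R3=0x74  N=1 Z=0
after  5: R0=0xee R1=0xee R2=0x44 R3=0xee  N=1 Z=0
after  6: R0=0xee R1=0x32 R2=0x44 R3=0xee  N=0 Z=0
after  7: R0=0xee R1=0x32 R2=0x44 R3=0xaa  N=1 Z=0
after  8: R0=0xee R1=0x32 R2=0x44 R3=0xee  N=1 Z=0
after  9: R0=0xee R1=0x32 R2=0x44 R3=0x20  N=0 Z=0
after 10: R0=0xee R1=0x32 R2=0x64 R3=0x20  N=0 Z=0
-- IRQ taken; context saved, return-PC = 11 --

FLAGS = (N=0, Z=0)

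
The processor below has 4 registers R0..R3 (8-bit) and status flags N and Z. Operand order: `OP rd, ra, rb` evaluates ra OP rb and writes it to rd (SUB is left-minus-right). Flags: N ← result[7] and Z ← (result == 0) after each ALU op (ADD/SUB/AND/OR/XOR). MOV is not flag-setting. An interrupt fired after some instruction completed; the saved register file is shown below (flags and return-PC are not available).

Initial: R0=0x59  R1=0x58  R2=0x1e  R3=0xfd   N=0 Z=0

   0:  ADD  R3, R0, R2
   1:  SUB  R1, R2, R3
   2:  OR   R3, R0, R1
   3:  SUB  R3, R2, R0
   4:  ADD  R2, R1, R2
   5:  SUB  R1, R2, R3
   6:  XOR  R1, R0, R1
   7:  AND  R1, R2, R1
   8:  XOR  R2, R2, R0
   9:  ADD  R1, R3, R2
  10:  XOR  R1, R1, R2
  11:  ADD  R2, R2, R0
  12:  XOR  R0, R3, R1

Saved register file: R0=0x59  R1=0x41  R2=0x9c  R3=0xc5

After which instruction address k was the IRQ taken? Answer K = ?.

after  0: R0=0x59 R1=0x58 R2=0x1e R3=0x77  N=0 Z=0
after  1: R0=0x59 R1=0xa7 R2=0x1e R3=0x77  N=1 Z=0
after  2: R0=0x59 R1=0xa7 R2=0x1e R3=0xff  N=1 Z=0
after  3: R0=0x59 R1=0xa7 R2=0x1e R3=0xc5  N=1 Z=0
after  4: R0=0x59 R1=0xa7 R2=0xc5 R3=0xc5  N=1 Z=0
after  5: R0=0x59 R1=0x00 R2=0xc5 R3=0xc5  N=0 Z=1
after  6: R0=0x59 R1=0x59 R2=0xc5 R3=0xc5  N=0 Z=0
after  7: R0=0x59 R1=0x41 R2=0xc5 R3=0xc5  N=0 Z=0
after  8: R0=0x59 R1=0x41 R2=0x9c R3=0xc5  N=1 Z=0
-- IRQ taken; context saved, return-PC = 9 --

K = 8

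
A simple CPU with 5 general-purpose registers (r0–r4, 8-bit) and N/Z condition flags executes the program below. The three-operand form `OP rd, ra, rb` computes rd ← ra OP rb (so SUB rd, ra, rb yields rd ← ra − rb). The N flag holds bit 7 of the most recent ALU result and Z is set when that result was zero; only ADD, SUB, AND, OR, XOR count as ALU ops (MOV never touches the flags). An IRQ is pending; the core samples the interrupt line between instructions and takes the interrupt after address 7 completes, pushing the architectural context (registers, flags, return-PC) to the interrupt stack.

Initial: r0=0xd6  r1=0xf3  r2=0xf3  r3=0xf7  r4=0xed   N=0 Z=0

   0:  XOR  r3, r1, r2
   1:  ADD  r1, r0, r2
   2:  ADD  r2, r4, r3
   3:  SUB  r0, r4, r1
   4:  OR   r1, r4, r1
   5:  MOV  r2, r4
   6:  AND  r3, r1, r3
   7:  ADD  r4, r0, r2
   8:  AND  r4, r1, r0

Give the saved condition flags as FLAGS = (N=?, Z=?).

FLAGS = (N=0, Z=0)

after  0: r0=0xd6 r1=0xf3 r2=0xf3 r3=0x00 r4=0xed  N=0 Z=1
after  1: r0=0xd6 r1=0xc9 r2=0xf3 r3=0x00 r4=0xed  N=1 Z=0
after  2: r0=0xd6 r1=0xc9 r2=0xed r3=0x00 r4=0xed  N=1 Z=0
after  3: r0=0x24 r1=0xc9 r2=0xed r3=0x00 r4=0xed  N=0 Z=0
after  4: r0=0x24 r1=0xed r2=0xed r3=0x00 r4=0xed  N=1 Z=0
after  5: r0=0x24 r1=0xed r2=0xed r3=0x00 r4=0xed  N=1 Z=0
after  6: r0=0x24 r1=0xed r2=0xed r3=0x00 r4=0xed  N=0 Z=1
after  7: r0=0x24 r1=0xed r2=0xed r3=0x00 r4=0x11  N=0 Z=0
-- IRQ taken; context saved, return-PC = 8 --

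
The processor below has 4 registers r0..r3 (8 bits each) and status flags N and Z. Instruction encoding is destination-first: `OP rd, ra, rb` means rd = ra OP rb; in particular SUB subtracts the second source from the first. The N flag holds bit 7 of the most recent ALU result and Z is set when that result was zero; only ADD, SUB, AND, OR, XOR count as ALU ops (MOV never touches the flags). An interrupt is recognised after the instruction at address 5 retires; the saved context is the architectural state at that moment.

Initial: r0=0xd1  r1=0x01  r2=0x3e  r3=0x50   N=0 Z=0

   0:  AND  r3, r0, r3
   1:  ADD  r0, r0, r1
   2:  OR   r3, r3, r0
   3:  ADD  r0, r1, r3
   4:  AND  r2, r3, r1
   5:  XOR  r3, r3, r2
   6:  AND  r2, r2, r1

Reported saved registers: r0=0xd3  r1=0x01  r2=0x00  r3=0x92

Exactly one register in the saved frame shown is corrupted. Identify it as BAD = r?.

BAD = r3

after  0: r0=0xd1 r1=0x01 r2=0x3e r3=0x50  N=0 Z=0
after  1: r0=0xd2 r1=0x01 r2=0x3e r3=0x50  N=1 Z=0
after  2: r0=0xd2 r1=0x01 r2=0x3e r3=0xd2  N=1 Z=0
after  3: r0=0xd3 r1=0x01 r2=0x3e r3=0xd2  N=1 Z=0
after  4: r0=0xd3 r1=0x01 r2=0x00 r3=0xd2  N=0 Z=1
after  5: r0=0xd3 r1=0x01 r2=0x00 r3=0xd2  N=1 Z=0
-- IRQ taken; context saved, return-PC = 6 --
mismatch: r3: reported 0x92 vs actual 0xd2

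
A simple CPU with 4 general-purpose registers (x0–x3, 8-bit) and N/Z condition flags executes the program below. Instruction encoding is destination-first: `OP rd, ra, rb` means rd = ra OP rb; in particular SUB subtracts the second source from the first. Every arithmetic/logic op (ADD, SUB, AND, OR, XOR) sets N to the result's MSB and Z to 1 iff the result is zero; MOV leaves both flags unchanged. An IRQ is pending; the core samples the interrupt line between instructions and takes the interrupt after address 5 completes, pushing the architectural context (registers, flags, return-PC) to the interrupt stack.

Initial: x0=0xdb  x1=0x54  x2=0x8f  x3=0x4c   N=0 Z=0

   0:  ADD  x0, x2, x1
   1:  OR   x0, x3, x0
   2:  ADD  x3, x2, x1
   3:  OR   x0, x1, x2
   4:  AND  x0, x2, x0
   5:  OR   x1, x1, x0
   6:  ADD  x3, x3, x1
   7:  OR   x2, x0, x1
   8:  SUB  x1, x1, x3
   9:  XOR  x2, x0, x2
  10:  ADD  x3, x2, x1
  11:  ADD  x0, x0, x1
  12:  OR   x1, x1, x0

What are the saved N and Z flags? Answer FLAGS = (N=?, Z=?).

FLAGS = (N=1, Z=0)

after  0: x0=0xe3 x1=0x54 x2=0x8f x3=0x4c  N=1 Z=0
after  1: x0=0xef x1=0x54 x2=0x8f x3=0x4c  N=1 Z=0
after  2: x0=0xef x1=0x54 x2=0x8f x3=0xe3  N=1 Z=0
after  3: x0=0xdf x1=0x54 x2=0x8f x3=0xe3  N=1 Z=0
after  4: x0=0x8f x1=0x54 x2=0x8f x3=0xe3  N=1 Z=0
after  5: x0=0x8f x1=0xdf x2=0x8f x3=0xe3  N=1 Z=0
-- IRQ taken; context saved, return-PC = 6 --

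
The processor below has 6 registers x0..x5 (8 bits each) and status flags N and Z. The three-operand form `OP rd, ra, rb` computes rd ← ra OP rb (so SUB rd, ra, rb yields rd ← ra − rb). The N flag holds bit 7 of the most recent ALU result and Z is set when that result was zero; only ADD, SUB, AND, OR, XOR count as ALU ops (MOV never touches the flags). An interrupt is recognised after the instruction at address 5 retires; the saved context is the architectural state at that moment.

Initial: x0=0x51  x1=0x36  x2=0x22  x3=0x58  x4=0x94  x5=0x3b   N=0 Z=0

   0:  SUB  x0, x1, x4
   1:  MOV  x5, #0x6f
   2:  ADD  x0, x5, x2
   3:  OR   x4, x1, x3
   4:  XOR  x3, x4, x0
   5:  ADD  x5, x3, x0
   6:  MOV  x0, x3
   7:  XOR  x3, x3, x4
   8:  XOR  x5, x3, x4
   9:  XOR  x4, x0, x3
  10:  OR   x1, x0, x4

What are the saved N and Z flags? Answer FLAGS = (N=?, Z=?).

after  0: x0=0xa2 x1=0x36 x2=0x22 x3=0x58 x4=0x94 x5=0x3b  N=1 Z=0
after  1: x0=0xa2 x1=0x36 x2=0x22 x3=0x58 x4=0x94 x5=0x6f  N=1 Z=0
after  2: x0=0x91 x1=0x36 x2=0x22 x3=0x58 x4=0x94 x5=0x6f  N=1 Z=0
after  3: x0=0x91 x1=0x36 x2=0x22 x3=0x58 x4=0x7e x5=0x6f  N=0 Z=0
after  4: x0=0x91 x1=0x36 x2=0x22 x3=0xef x4=0x7e x5=0x6f  N=1 Z=0
after  5: x0=0x91 x1=0x36 x2=0x22 x3=0xef x4=0x7e x5=0x80  N=1 Z=0
-- IRQ taken; context saved, return-PC = 6 --

FLAGS = (N=1, Z=0)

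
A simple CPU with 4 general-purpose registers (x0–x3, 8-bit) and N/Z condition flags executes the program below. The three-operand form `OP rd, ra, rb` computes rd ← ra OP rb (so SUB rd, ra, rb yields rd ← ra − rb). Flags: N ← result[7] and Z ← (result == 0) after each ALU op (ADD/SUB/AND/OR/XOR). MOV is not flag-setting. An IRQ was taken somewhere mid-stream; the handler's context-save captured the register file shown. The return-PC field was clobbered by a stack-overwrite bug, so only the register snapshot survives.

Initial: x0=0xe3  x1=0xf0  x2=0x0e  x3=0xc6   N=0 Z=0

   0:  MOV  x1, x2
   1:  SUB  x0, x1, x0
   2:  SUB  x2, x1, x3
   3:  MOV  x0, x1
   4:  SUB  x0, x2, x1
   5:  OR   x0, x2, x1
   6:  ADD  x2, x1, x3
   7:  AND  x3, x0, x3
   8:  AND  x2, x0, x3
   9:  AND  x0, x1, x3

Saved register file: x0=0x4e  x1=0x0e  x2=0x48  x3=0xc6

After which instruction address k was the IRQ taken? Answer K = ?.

after  0: x0=0xe3 x1=0x0e x2=0x0e x3=0xc6  N=0 Z=0
after  1: x0=0x2b x1=0x0e x2=0x0e x3=0xc6  N=0 Z=0
after  2: x0=0x2b x1=0x0e x2=0x48 x3=0xc6  N=0 Z=0
after  3: x0=0x0e x1=0x0e x2=0x48 x3=0xc6  N=0 Z=0
after  4: x0=0x3a x1=0x0e x2=0x48 x3=0xc6  N=0 Z=0
after  5: x0=0x4e x1=0x0e x2=0x48 x3=0xc6  N=0 Z=0
-- IRQ taken; context saved, return-PC = 6 --

K = 5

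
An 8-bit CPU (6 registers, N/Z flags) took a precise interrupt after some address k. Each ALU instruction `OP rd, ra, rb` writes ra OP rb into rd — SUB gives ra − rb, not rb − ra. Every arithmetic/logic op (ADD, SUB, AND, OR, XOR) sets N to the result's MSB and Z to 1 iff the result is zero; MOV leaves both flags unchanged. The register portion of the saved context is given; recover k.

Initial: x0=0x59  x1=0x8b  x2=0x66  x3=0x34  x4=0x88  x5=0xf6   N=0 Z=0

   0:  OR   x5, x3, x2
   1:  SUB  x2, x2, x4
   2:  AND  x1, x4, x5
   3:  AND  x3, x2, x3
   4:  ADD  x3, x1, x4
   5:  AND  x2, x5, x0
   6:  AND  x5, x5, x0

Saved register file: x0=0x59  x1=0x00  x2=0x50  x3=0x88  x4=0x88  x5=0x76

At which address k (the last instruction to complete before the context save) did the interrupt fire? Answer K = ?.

K = 5

after  0: x0=0x59 x1=0x8b x2=0x66 x3=0x34 x4=0x88 x5=0x76  N=0 Z=0
after  1: x0=0x59 x1=0x8b x2=0xde x3=0x34 x4=0x88 x5=0x76  N=1 Z=0
after  2: x0=0x59 x1=0x00 x2=0xde x3=0x34 x4=0x88 x5=0x76  N=0 Z=1
after  3: x0=0x59 x1=0x00 x2=0xde x3=0x14 x4=0x88 x5=0x76  N=0 Z=0
after  4: x0=0x59 x1=0x00 x2=0xde x3=0x88 x4=0x88 x5=0x76  N=1 Z=0
after  5: x0=0x59 x1=0x00 x2=0x50 x3=0x88 x4=0x88 x5=0x76  N=0 Z=0
-- IRQ taken; context saved, return-PC = 6 --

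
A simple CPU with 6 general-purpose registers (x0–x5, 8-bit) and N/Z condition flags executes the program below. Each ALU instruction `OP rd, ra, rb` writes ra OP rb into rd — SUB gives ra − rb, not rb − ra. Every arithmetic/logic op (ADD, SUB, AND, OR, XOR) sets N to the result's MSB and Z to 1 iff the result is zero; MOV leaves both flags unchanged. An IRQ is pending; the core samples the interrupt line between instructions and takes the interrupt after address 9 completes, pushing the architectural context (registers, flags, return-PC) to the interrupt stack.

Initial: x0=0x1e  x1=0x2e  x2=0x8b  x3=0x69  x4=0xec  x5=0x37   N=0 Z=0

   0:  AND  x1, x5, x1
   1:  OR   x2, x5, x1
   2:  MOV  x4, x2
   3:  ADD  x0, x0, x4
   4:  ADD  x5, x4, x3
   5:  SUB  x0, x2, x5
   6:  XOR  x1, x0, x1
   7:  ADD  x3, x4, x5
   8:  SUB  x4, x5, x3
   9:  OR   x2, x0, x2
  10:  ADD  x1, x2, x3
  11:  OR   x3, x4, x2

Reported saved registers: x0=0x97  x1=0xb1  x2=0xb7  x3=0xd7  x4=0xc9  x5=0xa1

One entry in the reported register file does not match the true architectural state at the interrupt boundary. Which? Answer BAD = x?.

BAD = x5

after  0: x0=0x1e x1=0x26 x2=0x8b x3=0x69 x4=0xec x5=0x37  N=0 Z=0
after  1: x0=0x1e x1=0x26 x2=0x37 x3=0x69 x4=0xec x5=0x37  N=0 Z=0
after  2: x0=0x1e x1=0x26 x2=0x37 x3=0x69 x4=0x37 x5=0x37  N=0 Z=0
after  3: x0=0x55 x1=0x26 x2=0x37 x3=0x69 x4=0x37 x5=0x37  N=0 Z=0
after  4: x0=0x55 x1=0x26 x2=0x37 x3=0x69 x4=0x37 x5=0xa0  N=1 Z=0
after  5: x0=0x97 x1=0x26 x2=0x37 x3=0x69 x4=0x37 x5=0xa0  N=1 Z=0
after  6: x0=0x97 x1=0xb1 x2=0x37 x3=0x69 x4=0x37 x5=0xa0  N=1 Z=0
after  7: x0=0x97 x1=0xb1 x2=0x37 x3=0xd7 x4=0x37 x5=0xa0  N=1 Z=0
after  8: x0=0x97 x1=0xb1 x2=0x37 x3=0xd7 x4=0xc9 x5=0xa0  N=1 Z=0
after  9: x0=0x97 x1=0xb1 x2=0xb7 x3=0xd7 x4=0xc9 x5=0xa0  N=1 Z=0
-- IRQ taken; context saved, return-PC = 10 --
mismatch: x5: reported 0xa1 vs actual 0xa0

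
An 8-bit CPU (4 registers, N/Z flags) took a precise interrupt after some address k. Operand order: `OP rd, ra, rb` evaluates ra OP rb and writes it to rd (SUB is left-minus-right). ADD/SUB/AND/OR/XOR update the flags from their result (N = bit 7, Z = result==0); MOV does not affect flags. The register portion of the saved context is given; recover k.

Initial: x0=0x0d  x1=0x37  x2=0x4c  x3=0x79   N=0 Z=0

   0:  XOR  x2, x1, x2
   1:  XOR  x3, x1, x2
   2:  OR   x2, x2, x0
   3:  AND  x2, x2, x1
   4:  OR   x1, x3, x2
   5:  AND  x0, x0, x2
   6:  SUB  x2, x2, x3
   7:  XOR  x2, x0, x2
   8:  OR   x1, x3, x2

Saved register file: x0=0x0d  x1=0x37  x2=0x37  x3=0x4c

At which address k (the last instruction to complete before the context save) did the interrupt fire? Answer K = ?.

K = 3

after  0: x0=0x0d x1=0x37 x2=0x7b x3=0x79  N=0 Z=0
after  1: x0=0x0d x1=0x37 x2=0x7b x3=0x4c  N=0 Z=0
after  2: x0=0x0d x1=0x37 x2=0x7f x3=0x4c  N=0 Z=0
after  3: x0=0x0d x1=0x37 x2=0x37 x3=0x4c  N=0 Z=0
-- IRQ taken; context saved, return-PC = 4 --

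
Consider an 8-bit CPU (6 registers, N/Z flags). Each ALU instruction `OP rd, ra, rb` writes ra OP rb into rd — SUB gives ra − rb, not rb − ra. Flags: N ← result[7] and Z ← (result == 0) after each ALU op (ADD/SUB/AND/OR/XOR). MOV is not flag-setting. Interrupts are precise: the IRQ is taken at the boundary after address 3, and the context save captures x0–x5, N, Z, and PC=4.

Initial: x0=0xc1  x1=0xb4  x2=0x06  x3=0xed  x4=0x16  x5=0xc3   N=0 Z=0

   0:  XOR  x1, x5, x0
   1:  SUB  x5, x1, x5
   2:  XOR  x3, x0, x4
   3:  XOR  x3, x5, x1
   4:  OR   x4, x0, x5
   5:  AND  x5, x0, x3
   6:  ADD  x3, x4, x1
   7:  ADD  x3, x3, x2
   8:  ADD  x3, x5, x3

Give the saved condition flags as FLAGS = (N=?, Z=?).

after  0: x0=0xc1 x1=0x02 x2=0x06 x3=0xed x4=0x16 x5=0xc3  N=0 Z=0
after  1: x0=0xc1 x1=0x02 x2=0x06 x3=0xed x4=0x16 x5=0x3f  N=0 Z=0
after  2: x0=0xc1 x1=0x02 x2=0x06 x3=0xd7 x4=0x16 x5=0x3f  N=1 Z=0
after  3: x0=0xc1 x1=0x02 x2=0x06 x3=0x3d x4=0x16 x5=0x3f  N=0 Z=0
-- IRQ taken; context saved, return-PC = 4 --

FLAGS = (N=0, Z=0)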